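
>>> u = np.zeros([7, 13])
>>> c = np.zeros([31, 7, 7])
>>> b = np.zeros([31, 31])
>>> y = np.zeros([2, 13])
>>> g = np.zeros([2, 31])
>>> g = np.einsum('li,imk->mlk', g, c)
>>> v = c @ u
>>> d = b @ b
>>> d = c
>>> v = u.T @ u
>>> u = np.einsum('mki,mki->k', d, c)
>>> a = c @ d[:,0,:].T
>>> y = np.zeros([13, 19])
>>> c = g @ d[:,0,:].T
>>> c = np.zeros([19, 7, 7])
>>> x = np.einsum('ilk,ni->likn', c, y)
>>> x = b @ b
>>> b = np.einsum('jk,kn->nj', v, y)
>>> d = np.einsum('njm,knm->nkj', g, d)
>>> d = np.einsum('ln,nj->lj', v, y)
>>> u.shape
(7,)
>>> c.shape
(19, 7, 7)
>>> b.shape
(19, 13)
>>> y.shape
(13, 19)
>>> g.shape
(7, 2, 7)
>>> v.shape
(13, 13)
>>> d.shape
(13, 19)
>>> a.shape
(31, 7, 31)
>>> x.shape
(31, 31)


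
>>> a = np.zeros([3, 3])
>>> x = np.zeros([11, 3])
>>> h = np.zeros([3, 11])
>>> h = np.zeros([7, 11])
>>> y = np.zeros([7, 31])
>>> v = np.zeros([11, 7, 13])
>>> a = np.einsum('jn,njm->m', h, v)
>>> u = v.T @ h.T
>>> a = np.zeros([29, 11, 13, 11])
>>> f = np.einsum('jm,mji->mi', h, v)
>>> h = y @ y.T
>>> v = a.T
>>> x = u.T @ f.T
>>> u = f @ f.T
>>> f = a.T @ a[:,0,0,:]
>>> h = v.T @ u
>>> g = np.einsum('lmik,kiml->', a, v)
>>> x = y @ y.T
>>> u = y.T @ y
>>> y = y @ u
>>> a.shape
(29, 11, 13, 11)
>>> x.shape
(7, 7)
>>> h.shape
(29, 11, 13, 11)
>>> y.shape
(7, 31)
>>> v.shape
(11, 13, 11, 29)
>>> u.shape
(31, 31)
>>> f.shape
(11, 13, 11, 11)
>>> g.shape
()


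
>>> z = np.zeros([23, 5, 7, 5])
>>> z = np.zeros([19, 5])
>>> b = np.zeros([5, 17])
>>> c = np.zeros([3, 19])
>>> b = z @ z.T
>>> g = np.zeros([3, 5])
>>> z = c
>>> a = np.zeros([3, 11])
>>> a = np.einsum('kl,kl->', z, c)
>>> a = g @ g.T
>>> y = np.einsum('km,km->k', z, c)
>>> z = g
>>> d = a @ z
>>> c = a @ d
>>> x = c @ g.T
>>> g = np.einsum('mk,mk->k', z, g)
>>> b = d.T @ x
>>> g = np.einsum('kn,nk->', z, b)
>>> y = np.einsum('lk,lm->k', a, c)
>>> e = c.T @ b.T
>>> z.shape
(3, 5)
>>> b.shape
(5, 3)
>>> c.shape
(3, 5)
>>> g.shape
()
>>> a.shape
(3, 3)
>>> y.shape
(3,)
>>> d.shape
(3, 5)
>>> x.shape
(3, 3)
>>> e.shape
(5, 5)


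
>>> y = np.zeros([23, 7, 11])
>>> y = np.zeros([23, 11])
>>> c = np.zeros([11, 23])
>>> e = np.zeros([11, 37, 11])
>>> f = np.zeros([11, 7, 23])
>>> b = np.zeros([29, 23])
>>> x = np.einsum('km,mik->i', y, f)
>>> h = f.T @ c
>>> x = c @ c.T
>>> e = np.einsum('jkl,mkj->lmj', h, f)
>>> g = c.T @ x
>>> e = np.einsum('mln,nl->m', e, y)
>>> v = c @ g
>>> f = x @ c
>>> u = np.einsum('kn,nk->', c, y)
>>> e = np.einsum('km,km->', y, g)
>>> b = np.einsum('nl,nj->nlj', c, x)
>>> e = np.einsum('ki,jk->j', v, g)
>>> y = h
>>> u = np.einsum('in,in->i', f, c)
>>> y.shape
(23, 7, 23)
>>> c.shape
(11, 23)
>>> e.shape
(23,)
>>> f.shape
(11, 23)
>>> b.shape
(11, 23, 11)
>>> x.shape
(11, 11)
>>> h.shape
(23, 7, 23)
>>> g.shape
(23, 11)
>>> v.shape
(11, 11)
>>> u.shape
(11,)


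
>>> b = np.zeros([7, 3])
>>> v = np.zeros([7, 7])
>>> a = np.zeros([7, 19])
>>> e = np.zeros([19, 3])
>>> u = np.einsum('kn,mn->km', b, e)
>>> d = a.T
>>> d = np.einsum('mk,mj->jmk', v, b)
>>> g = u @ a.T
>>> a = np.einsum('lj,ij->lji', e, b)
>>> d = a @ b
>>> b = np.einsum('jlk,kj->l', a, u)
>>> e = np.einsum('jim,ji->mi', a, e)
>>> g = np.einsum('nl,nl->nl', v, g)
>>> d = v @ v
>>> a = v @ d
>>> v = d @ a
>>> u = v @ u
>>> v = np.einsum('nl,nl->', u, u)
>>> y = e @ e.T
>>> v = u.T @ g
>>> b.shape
(3,)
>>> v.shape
(19, 7)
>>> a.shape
(7, 7)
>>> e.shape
(7, 3)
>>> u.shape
(7, 19)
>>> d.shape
(7, 7)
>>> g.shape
(7, 7)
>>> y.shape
(7, 7)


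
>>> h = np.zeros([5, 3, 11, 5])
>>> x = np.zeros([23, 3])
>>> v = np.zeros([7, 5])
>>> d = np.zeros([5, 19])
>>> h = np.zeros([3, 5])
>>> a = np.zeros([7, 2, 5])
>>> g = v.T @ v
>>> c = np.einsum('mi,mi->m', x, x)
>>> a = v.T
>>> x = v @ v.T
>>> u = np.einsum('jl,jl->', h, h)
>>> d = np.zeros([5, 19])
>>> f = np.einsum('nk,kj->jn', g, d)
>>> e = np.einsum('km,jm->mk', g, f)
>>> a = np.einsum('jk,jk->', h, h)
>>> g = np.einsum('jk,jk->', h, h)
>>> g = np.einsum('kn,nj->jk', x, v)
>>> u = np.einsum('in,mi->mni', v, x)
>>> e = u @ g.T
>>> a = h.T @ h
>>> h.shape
(3, 5)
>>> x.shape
(7, 7)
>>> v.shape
(7, 5)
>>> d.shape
(5, 19)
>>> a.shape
(5, 5)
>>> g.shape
(5, 7)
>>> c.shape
(23,)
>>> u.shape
(7, 5, 7)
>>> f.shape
(19, 5)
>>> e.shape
(7, 5, 5)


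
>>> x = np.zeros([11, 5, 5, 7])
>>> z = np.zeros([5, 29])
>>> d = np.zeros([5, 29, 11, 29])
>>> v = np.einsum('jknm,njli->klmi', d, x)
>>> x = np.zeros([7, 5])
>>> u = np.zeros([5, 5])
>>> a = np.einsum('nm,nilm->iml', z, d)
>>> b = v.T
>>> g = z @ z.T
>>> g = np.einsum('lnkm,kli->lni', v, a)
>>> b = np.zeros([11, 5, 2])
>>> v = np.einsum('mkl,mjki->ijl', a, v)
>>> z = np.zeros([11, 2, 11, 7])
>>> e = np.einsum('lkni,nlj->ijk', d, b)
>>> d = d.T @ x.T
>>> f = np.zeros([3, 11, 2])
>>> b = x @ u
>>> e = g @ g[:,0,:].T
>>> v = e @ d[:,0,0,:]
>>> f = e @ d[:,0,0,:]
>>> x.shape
(7, 5)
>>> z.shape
(11, 2, 11, 7)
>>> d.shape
(29, 11, 29, 7)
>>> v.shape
(29, 5, 7)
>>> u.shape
(5, 5)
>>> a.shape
(29, 29, 11)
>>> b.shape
(7, 5)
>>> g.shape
(29, 5, 11)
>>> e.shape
(29, 5, 29)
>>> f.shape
(29, 5, 7)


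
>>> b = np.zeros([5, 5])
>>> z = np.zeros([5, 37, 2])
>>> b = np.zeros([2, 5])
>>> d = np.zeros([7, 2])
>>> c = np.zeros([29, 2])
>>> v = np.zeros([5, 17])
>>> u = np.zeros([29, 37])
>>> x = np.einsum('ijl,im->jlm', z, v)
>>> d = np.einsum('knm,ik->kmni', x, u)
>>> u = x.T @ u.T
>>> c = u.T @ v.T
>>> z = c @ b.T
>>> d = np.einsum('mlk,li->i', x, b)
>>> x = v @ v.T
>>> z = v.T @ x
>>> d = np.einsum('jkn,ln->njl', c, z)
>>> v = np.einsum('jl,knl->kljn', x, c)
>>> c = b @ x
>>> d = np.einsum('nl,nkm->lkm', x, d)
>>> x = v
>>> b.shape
(2, 5)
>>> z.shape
(17, 5)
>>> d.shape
(5, 29, 17)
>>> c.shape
(2, 5)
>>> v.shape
(29, 5, 5, 2)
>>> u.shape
(17, 2, 29)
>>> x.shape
(29, 5, 5, 2)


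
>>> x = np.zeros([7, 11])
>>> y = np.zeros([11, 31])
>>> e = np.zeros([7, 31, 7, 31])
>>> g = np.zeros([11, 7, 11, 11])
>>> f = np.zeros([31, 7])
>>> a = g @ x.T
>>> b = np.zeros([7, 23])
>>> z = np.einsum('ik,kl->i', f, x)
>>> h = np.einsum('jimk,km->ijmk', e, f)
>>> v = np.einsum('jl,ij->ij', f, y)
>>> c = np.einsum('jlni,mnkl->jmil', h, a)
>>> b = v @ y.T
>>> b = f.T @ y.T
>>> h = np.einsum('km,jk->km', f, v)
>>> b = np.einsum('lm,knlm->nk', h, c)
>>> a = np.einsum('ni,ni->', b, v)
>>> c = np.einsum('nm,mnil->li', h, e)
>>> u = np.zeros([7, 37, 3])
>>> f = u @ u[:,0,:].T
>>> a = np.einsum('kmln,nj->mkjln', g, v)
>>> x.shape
(7, 11)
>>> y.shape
(11, 31)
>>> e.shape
(7, 31, 7, 31)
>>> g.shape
(11, 7, 11, 11)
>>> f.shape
(7, 37, 7)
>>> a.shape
(7, 11, 31, 11, 11)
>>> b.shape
(11, 31)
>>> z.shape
(31,)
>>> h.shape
(31, 7)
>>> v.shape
(11, 31)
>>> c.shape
(31, 7)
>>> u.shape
(7, 37, 3)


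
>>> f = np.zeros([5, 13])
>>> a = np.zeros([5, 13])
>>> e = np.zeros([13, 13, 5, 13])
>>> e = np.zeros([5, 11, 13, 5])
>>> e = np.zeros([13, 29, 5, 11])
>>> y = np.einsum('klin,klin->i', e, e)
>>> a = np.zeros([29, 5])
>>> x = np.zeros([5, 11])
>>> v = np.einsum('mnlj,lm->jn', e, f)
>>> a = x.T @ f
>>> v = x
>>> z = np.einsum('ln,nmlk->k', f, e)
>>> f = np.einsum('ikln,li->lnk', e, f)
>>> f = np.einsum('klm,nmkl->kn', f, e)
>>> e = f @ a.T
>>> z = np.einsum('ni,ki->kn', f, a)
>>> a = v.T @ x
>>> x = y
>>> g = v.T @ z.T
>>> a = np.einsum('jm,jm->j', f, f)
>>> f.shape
(5, 13)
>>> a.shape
(5,)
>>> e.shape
(5, 11)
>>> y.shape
(5,)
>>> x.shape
(5,)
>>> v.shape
(5, 11)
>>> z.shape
(11, 5)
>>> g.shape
(11, 11)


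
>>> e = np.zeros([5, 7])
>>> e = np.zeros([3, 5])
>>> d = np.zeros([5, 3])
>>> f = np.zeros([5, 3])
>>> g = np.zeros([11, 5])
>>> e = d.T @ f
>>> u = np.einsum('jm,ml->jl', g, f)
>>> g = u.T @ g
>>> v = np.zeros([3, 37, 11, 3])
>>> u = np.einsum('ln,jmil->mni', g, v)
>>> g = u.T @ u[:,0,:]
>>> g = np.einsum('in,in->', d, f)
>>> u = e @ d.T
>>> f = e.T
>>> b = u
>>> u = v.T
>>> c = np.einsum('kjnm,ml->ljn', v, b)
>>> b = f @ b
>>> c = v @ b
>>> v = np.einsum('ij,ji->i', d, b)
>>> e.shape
(3, 3)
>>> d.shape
(5, 3)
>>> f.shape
(3, 3)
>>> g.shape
()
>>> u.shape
(3, 11, 37, 3)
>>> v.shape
(5,)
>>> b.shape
(3, 5)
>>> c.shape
(3, 37, 11, 5)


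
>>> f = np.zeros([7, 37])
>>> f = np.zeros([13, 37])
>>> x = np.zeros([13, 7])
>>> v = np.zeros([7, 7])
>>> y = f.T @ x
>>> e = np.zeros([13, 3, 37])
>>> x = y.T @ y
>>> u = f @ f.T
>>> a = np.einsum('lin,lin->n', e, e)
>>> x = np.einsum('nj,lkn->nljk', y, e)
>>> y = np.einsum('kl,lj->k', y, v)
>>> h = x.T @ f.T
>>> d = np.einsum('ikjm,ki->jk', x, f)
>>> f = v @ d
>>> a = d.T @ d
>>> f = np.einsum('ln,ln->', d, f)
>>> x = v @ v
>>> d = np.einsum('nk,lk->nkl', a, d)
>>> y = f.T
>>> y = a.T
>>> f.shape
()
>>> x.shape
(7, 7)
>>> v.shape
(7, 7)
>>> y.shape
(13, 13)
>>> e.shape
(13, 3, 37)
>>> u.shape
(13, 13)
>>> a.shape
(13, 13)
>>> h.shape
(3, 7, 13, 13)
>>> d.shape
(13, 13, 7)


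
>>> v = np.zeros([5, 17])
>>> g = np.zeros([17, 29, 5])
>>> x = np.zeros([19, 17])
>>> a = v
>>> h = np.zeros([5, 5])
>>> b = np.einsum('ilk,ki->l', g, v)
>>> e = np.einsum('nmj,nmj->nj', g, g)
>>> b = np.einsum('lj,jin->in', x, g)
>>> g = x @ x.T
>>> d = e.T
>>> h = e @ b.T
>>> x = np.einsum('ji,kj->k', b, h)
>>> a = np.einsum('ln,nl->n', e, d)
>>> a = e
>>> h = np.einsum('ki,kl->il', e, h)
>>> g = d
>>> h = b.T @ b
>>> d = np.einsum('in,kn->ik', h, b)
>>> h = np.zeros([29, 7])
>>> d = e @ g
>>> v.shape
(5, 17)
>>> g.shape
(5, 17)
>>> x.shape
(17,)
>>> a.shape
(17, 5)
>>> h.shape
(29, 7)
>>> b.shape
(29, 5)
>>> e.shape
(17, 5)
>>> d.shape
(17, 17)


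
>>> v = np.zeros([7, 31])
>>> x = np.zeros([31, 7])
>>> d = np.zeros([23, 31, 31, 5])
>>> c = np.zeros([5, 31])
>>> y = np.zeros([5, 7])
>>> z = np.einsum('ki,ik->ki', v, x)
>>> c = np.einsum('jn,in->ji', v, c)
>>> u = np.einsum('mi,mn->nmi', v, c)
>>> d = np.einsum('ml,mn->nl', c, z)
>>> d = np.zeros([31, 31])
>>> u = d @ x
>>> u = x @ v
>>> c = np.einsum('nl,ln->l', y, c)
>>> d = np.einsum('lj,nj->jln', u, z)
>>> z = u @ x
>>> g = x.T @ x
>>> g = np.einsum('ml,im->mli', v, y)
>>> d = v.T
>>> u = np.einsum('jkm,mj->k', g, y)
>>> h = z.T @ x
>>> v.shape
(7, 31)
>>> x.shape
(31, 7)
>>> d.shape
(31, 7)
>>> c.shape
(7,)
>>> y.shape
(5, 7)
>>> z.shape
(31, 7)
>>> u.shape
(31,)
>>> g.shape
(7, 31, 5)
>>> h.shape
(7, 7)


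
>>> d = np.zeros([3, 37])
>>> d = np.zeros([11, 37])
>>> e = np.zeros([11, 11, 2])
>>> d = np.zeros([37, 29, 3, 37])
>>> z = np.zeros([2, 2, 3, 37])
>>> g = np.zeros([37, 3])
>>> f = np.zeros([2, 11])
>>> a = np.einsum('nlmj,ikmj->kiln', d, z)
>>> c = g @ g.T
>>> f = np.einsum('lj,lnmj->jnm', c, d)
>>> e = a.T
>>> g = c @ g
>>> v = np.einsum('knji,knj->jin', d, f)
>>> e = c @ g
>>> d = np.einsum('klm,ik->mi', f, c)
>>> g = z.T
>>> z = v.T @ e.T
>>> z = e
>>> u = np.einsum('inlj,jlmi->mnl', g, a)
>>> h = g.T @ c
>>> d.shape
(3, 37)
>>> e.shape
(37, 3)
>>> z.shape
(37, 3)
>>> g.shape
(37, 3, 2, 2)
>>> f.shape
(37, 29, 3)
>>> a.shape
(2, 2, 29, 37)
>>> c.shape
(37, 37)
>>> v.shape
(3, 37, 29)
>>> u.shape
(29, 3, 2)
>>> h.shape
(2, 2, 3, 37)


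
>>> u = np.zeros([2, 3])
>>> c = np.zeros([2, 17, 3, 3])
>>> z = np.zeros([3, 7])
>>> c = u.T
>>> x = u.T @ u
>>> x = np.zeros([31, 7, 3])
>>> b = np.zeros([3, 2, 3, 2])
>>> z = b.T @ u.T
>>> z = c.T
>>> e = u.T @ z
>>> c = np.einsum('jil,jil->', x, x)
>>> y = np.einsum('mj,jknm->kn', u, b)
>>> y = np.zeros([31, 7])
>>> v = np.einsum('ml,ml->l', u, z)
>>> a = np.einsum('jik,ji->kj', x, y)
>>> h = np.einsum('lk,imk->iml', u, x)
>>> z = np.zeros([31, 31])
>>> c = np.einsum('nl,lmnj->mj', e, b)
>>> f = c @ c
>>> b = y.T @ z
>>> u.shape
(2, 3)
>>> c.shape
(2, 2)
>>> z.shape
(31, 31)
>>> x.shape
(31, 7, 3)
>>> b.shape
(7, 31)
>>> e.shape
(3, 3)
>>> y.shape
(31, 7)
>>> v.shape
(3,)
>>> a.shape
(3, 31)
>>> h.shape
(31, 7, 2)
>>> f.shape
(2, 2)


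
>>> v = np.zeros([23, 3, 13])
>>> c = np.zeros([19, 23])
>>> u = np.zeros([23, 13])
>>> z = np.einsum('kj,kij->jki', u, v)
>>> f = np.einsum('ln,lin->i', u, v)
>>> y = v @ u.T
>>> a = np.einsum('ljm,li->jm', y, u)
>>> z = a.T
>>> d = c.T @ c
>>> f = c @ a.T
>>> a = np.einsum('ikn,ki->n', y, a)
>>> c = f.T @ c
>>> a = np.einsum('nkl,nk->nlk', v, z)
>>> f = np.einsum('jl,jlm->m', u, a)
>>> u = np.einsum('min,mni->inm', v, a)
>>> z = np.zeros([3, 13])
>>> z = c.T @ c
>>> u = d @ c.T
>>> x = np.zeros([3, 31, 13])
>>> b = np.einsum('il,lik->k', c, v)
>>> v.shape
(23, 3, 13)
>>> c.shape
(3, 23)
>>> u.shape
(23, 3)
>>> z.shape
(23, 23)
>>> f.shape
(3,)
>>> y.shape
(23, 3, 23)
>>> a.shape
(23, 13, 3)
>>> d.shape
(23, 23)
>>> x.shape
(3, 31, 13)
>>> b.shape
(13,)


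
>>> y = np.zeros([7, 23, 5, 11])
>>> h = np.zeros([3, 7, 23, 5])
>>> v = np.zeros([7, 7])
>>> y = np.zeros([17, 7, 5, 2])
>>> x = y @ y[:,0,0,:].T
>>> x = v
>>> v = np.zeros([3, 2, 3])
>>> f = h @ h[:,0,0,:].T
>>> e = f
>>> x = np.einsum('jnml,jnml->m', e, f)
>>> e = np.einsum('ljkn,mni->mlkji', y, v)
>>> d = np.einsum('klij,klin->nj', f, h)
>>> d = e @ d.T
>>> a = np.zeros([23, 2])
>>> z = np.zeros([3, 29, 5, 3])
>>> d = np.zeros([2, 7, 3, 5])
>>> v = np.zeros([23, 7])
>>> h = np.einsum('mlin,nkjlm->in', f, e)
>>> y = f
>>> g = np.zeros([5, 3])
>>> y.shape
(3, 7, 23, 3)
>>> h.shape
(23, 3)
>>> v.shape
(23, 7)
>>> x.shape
(23,)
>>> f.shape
(3, 7, 23, 3)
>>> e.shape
(3, 17, 5, 7, 3)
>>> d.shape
(2, 7, 3, 5)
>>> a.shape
(23, 2)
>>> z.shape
(3, 29, 5, 3)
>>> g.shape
(5, 3)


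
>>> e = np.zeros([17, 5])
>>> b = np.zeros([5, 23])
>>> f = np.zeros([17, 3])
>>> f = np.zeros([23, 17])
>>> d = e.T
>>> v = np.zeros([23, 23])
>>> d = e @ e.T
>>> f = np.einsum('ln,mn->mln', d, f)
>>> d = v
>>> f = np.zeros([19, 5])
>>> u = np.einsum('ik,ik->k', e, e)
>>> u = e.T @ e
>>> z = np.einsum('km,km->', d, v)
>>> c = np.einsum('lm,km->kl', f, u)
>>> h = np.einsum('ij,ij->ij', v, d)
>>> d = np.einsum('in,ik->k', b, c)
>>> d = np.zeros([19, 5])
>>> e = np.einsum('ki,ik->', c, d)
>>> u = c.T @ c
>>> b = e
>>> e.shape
()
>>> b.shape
()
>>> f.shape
(19, 5)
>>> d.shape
(19, 5)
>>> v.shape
(23, 23)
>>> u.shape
(19, 19)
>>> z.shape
()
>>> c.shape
(5, 19)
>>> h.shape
(23, 23)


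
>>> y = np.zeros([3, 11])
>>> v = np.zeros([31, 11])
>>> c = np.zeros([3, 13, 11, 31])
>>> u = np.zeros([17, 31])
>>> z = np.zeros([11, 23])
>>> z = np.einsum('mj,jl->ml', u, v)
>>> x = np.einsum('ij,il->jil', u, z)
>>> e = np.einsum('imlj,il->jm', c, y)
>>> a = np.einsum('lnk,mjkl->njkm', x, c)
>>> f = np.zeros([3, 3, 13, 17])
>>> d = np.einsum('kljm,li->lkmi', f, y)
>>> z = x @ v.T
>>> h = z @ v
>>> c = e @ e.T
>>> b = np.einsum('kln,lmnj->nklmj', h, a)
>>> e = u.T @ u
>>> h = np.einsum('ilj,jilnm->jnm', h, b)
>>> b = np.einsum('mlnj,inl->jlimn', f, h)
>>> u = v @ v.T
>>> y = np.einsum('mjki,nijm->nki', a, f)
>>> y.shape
(3, 11, 3)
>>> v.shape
(31, 11)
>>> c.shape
(31, 31)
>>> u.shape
(31, 31)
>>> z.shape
(31, 17, 31)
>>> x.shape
(31, 17, 11)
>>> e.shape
(31, 31)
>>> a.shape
(17, 13, 11, 3)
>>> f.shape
(3, 3, 13, 17)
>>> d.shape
(3, 3, 17, 11)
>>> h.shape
(11, 13, 3)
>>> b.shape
(17, 3, 11, 3, 13)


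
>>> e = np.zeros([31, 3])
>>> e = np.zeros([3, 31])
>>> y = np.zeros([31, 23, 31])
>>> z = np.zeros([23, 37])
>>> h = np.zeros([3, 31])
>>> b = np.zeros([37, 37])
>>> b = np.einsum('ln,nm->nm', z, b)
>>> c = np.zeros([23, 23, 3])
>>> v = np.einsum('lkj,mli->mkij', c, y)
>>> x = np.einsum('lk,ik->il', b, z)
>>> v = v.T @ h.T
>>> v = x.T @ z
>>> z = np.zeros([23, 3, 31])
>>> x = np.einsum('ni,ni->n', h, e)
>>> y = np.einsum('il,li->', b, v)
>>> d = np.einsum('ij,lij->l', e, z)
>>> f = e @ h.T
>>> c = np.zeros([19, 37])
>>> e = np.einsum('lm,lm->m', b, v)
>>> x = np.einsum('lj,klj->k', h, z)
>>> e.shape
(37,)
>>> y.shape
()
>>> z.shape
(23, 3, 31)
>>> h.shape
(3, 31)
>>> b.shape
(37, 37)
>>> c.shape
(19, 37)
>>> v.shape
(37, 37)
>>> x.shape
(23,)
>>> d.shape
(23,)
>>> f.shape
(3, 3)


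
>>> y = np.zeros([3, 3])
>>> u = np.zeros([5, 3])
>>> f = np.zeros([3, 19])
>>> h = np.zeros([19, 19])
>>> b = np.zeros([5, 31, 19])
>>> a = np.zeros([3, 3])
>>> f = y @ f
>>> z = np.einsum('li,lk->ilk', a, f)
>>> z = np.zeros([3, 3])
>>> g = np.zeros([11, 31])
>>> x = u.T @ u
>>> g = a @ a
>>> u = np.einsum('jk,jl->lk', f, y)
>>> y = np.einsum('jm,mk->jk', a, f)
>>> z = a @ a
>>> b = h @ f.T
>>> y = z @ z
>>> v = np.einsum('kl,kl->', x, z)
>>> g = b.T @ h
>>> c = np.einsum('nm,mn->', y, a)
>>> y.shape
(3, 3)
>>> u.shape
(3, 19)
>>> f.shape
(3, 19)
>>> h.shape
(19, 19)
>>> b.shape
(19, 3)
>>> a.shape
(3, 3)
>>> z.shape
(3, 3)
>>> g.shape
(3, 19)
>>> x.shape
(3, 3)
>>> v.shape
()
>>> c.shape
()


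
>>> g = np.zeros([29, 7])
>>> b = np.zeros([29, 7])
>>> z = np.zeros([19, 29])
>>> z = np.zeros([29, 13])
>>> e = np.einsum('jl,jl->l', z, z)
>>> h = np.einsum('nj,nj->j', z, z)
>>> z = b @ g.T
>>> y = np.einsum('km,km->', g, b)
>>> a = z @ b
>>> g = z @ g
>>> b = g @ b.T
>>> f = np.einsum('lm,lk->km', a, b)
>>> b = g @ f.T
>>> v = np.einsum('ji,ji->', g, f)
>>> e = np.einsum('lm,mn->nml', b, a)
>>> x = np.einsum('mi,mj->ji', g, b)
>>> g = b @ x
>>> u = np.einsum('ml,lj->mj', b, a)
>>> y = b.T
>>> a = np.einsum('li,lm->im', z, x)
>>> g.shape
(29, 7)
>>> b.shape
(29, 29)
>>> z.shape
(29, 29)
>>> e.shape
(7, 29, 29)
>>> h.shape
(13,)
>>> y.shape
(29, 29)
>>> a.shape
(29, 7)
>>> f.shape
(29, 7)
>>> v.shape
()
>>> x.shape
(29, 7)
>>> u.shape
(29, 7)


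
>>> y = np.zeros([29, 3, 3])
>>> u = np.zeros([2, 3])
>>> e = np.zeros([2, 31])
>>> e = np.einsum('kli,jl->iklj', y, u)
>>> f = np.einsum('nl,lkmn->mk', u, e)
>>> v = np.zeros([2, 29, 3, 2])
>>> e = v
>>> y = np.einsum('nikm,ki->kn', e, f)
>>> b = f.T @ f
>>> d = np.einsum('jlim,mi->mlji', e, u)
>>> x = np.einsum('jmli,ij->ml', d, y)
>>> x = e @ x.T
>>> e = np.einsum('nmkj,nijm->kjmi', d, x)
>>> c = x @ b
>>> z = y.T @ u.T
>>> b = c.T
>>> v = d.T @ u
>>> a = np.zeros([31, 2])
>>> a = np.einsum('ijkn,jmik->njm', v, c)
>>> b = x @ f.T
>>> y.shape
(3, 2)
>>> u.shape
(2, 3)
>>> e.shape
(2, 3, 29, 29)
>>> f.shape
(3, 29)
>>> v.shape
(3, 2, 29, 3)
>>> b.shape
(2, 29, 3, 3)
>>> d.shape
(2, 29, 2, 3)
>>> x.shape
(2, 29, 3, 29)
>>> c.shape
(2, 29, 3, 29)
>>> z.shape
(2, 2)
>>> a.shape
(3, 2, 29)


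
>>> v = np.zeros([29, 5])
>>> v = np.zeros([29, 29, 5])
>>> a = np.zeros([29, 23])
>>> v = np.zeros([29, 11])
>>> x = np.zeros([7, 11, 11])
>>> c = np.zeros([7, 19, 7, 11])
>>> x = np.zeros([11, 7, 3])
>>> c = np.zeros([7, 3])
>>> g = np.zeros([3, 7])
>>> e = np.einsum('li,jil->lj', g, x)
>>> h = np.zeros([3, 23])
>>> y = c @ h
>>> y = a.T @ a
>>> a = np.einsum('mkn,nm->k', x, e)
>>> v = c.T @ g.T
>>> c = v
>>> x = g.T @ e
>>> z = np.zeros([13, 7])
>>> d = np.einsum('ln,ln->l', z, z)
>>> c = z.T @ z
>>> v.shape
(3, 3)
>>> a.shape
(7,)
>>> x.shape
(7, 11)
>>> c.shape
(7, 7)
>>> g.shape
(3, 7)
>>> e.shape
(3, 11)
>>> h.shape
(3, 23)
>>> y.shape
(23, 23)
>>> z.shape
(13, 7)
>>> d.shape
(13,)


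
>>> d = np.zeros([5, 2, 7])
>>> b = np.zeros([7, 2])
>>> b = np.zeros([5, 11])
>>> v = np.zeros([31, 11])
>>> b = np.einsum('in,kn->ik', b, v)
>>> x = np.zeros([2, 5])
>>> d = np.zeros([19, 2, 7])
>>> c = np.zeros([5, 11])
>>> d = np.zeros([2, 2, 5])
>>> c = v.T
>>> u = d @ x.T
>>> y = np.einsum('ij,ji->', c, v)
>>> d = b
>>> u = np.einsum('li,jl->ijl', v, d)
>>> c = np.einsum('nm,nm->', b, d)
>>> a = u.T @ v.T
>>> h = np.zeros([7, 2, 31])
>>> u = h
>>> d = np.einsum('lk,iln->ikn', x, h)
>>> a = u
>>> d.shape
(7, 5, 31)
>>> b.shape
(5, 31)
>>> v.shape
(31, 11)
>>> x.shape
(2, 5)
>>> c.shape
()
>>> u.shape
(7, 2, 31)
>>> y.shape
()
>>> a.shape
(7, 2, 31)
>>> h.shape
(7, 2, 31)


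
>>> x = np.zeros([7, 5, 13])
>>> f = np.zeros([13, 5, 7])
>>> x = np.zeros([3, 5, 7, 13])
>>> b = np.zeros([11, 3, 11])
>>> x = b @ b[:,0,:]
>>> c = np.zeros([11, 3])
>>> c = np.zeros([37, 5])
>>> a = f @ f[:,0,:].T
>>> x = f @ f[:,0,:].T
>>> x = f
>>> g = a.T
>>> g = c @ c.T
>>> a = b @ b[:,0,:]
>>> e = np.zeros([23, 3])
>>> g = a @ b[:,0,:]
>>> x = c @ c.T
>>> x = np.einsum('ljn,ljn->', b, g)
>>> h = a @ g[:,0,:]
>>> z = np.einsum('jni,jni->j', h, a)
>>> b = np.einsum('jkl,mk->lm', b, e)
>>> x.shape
()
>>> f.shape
(13, 5, 7)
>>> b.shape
(11, 23)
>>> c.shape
(37, 5)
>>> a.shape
(11, 3, 11)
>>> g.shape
(11, 3, 11)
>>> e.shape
(23, 3)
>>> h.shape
(11, 3, 11)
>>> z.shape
(11,)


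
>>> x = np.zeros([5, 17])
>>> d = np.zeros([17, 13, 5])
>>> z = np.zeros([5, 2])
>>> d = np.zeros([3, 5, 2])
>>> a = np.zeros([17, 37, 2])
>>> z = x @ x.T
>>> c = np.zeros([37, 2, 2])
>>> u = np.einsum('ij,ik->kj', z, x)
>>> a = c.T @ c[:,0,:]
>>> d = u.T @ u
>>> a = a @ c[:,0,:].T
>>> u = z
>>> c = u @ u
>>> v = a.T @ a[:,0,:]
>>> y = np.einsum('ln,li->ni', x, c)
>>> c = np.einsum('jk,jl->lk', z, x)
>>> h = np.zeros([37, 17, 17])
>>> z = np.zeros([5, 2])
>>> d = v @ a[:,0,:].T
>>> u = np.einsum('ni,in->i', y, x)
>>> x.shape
(5, 17)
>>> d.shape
(37, 2, 2)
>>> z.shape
(5, 2)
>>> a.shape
(2, 2, 37)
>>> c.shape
(17, 5)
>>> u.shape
(5,)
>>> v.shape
(37, 2, 37)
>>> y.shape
(17, 5)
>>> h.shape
(37, 17, 17)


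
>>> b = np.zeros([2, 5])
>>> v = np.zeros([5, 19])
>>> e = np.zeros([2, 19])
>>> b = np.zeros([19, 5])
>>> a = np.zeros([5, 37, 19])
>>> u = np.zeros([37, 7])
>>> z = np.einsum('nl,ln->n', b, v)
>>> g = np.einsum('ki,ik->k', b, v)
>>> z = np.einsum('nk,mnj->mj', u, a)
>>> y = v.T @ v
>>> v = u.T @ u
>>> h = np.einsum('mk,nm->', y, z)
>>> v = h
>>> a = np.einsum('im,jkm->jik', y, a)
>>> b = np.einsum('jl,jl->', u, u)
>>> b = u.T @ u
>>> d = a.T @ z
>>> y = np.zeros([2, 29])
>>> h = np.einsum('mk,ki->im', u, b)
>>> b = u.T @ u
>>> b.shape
(7, 7)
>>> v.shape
()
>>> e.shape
(2, 19)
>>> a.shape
(5, 19, 37)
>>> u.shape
(37, 7)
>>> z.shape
(5, 19)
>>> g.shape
(19,)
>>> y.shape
(2, 29)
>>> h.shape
(7, 37)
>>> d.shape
(37, 19, 19)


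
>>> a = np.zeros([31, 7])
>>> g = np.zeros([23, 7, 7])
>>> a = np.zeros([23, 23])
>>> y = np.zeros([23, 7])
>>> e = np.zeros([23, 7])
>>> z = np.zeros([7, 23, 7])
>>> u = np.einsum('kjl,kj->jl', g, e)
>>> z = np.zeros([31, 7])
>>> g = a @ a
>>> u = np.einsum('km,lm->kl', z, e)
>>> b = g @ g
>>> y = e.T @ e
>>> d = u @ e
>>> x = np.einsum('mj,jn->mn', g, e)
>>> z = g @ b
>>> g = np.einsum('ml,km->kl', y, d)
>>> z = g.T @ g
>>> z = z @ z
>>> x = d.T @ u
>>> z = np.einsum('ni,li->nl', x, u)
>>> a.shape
(23, 23)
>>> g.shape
(31, 7)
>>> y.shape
(7, 7)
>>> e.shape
(23, 7)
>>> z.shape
(7, 31)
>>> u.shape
(31, 23)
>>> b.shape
(23, 23)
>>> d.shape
(31, 7)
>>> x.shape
(7, 23)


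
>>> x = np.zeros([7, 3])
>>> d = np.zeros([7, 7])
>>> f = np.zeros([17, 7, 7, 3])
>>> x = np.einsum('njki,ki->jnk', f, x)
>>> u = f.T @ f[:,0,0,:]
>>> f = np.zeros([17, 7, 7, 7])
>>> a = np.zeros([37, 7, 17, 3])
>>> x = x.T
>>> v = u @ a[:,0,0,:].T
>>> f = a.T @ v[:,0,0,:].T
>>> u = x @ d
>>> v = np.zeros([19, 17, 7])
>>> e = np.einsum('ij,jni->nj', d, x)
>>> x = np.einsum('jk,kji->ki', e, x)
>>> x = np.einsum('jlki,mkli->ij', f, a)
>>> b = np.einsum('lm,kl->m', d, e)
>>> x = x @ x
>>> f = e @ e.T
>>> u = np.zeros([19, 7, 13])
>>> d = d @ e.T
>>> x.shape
(3, 3)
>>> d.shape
(7, 17)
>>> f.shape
(17, 17)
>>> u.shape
(19, 7, 13)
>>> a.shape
(37, 7, 17, 3)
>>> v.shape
(19, 17, 7)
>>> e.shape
(17, 7)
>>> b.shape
(7,)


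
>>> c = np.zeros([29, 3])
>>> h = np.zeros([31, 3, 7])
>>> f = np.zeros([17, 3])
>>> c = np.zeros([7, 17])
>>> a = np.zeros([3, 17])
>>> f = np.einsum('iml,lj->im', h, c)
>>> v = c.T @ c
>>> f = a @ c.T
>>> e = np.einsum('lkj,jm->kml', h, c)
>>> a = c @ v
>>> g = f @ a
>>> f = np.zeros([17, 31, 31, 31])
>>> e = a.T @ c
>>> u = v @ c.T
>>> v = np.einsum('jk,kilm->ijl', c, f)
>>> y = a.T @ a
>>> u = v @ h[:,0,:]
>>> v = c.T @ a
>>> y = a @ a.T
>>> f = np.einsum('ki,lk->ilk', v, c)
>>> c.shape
(7, 17)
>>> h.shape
(31, 3, 7)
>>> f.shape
(17, 7, 17)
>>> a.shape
(7, 17)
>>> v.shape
(17, 17)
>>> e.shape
(17, 17)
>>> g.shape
(3, 17)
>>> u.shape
(31, 7, 7)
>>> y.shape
(7, 7)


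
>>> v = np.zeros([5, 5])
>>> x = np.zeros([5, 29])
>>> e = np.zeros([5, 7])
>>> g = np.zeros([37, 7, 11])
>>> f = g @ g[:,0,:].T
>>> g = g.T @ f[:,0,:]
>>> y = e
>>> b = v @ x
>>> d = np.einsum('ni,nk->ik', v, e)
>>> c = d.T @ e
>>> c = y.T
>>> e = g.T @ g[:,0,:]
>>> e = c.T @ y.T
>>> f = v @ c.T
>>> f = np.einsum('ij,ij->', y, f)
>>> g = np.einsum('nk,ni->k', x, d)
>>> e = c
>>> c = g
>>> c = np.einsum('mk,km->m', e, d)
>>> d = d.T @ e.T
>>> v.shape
(5, 5)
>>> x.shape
(5, 29)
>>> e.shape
(7, 5)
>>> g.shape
(29,)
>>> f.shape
()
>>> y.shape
(5, 7)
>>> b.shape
(5, 29)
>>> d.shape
(7, 7)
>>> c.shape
(7,)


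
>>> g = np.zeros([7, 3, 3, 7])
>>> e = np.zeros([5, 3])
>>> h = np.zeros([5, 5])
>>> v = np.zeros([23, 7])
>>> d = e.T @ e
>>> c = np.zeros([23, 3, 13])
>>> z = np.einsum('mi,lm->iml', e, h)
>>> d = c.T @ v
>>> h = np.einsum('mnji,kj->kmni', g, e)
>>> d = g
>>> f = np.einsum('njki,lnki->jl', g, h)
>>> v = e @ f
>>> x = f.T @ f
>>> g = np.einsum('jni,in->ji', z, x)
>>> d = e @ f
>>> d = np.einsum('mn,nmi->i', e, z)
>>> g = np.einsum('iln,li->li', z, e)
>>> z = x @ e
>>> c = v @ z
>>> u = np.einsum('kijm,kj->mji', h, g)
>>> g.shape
(5, 3)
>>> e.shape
(5, 3)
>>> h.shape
(5, 7, 3, 7)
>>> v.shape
(5, 5)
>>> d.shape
(5,)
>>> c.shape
(5, 3)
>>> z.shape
(5, 3)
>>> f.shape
(3, 5)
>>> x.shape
(5, 5)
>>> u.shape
(7, 3, 7)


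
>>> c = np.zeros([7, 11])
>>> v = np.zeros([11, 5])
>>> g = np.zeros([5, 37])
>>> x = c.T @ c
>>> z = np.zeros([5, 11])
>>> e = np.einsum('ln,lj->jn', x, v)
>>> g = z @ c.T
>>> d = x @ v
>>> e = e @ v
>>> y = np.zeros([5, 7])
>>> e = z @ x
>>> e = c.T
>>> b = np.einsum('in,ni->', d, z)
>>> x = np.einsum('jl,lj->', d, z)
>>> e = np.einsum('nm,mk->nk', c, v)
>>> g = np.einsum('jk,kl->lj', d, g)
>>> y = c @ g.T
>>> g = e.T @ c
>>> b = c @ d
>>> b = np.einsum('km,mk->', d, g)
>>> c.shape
(7, 11)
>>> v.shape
(11, 5)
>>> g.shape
(5, 11)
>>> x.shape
()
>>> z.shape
(5, 11)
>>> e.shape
(7, 5)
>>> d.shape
(11, 5)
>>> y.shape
(7, 7)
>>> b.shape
()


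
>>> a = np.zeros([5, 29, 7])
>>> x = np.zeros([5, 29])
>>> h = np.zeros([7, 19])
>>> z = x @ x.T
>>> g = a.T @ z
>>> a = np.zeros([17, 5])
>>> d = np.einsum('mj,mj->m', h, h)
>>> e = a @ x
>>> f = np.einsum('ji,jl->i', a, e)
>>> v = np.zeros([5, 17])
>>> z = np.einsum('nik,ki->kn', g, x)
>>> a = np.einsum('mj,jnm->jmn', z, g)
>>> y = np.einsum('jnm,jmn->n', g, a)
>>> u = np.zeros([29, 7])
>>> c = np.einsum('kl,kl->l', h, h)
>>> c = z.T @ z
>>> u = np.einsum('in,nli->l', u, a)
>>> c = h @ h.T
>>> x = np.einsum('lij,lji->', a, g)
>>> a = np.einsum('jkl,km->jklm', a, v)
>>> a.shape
(7, 5, 29, 17)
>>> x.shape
()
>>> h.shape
(7, 19)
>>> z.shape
(5, 7)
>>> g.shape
(7, 29, 5)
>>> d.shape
(7,)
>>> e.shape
(17, 29)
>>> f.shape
(5,)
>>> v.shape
(5, 17)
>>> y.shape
(29,)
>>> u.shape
(5,)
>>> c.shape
(7, 7)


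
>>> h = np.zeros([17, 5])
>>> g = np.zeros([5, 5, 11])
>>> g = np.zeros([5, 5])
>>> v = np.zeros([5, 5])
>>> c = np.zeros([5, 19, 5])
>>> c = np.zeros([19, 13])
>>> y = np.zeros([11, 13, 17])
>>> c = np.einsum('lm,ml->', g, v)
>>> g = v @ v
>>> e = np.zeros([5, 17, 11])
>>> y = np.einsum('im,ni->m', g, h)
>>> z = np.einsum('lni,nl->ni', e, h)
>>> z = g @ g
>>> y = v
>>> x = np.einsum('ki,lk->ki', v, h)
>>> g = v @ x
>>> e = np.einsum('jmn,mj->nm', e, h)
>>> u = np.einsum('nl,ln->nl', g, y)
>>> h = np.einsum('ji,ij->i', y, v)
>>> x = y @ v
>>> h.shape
(5,)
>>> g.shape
(5, 5)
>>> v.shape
(5, 5)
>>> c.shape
()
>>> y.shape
(5, 5)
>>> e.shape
(11, 17)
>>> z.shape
(5, 5)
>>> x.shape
(5, 5)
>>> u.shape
(5, 5)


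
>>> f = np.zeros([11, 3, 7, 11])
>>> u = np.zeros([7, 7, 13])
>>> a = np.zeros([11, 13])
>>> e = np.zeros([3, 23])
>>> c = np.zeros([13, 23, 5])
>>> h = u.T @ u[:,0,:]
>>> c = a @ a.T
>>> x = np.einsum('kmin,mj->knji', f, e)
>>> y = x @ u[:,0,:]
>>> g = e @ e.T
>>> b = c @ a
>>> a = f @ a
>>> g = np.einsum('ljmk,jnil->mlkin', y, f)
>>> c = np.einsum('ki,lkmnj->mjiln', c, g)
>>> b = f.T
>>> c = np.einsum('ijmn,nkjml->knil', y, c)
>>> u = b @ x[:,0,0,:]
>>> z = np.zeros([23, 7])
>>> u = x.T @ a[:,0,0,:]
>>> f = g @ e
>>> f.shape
(23, 11, 13, 7, 23)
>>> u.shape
(7, 23, 11, 13)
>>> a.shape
(11, 3, 7, 13)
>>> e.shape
(3, 23)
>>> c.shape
(3, 13, 11, 7)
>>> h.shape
(13, 7, 13)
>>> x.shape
(11, 11, 23, 7)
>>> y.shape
(11, 11, 23, 13)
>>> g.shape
(23, 11, 13, 7, 3)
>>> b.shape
(11, 7, 3, 11)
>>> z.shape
(23, 7)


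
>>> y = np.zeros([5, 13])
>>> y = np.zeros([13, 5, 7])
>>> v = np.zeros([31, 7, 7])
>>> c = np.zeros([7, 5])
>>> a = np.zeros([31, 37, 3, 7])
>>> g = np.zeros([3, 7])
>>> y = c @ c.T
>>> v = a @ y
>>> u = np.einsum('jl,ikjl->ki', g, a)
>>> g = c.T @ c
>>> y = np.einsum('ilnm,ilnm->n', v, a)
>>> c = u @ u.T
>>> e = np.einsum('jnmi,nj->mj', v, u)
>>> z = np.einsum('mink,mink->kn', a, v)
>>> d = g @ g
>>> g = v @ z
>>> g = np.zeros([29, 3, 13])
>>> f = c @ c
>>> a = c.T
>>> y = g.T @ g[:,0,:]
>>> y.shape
(13, 3, 13)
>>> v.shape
(31, 37, 3, 7)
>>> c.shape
(37, 37)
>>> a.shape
(37, 37)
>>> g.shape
(29, 3, 13)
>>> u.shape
(37, 31)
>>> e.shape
(3, 31)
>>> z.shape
(7, 3)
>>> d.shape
(5, 5)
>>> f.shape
(37, 37)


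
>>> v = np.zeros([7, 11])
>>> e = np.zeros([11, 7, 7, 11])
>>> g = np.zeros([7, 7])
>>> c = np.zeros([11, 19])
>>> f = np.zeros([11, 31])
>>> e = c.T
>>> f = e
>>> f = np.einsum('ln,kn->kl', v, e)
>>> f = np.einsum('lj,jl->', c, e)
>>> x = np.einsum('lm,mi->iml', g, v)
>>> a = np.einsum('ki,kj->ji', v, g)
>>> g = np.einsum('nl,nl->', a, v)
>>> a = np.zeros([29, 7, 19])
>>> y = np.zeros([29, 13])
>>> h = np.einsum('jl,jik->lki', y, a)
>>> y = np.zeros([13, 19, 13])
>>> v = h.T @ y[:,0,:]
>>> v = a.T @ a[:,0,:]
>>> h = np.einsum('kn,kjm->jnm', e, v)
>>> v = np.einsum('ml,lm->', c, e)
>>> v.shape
()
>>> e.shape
(19, 11)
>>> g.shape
()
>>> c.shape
(11, 19)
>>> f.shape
()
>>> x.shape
(11, 7, 7)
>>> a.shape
(29, 7, 19)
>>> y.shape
(13, 19, 13)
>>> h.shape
(7, 11, 19)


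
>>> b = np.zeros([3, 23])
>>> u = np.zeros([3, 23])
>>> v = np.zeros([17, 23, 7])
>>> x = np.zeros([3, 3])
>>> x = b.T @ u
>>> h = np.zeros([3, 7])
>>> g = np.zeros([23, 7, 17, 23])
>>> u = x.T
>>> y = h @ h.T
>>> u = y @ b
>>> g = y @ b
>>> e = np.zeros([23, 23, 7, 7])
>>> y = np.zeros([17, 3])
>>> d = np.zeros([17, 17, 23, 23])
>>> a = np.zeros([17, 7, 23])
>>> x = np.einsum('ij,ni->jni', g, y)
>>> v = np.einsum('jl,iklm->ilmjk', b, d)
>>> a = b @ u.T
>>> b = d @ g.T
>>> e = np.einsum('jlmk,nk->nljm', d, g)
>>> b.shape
(17, 17, 23, 3)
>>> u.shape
(3, 23)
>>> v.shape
(17, 23, 23, 3, 17)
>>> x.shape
(23, 17, 3)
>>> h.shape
(3, 7)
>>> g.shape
(3, 23)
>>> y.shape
(17, 3)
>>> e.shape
(3, 17, 17, 23)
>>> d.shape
(17, 17, 23, 23)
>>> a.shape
(3, 3)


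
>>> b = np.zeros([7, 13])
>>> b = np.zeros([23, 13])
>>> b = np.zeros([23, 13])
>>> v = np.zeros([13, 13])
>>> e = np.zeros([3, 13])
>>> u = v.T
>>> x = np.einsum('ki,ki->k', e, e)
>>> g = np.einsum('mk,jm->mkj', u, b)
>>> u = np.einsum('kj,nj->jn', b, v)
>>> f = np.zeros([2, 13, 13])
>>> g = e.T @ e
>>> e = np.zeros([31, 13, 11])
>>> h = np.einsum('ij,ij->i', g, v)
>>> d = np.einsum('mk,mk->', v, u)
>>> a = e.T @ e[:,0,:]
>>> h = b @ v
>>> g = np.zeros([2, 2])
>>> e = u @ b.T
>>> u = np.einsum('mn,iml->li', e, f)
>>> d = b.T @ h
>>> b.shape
(23, 13)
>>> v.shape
(13, 13)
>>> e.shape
(13, 23)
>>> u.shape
(13, 2)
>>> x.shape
(3,)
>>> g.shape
(2, 2)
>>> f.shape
(2, 13, 13)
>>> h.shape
(23, 13)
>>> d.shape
(13, 13)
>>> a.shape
(11, 13, 11)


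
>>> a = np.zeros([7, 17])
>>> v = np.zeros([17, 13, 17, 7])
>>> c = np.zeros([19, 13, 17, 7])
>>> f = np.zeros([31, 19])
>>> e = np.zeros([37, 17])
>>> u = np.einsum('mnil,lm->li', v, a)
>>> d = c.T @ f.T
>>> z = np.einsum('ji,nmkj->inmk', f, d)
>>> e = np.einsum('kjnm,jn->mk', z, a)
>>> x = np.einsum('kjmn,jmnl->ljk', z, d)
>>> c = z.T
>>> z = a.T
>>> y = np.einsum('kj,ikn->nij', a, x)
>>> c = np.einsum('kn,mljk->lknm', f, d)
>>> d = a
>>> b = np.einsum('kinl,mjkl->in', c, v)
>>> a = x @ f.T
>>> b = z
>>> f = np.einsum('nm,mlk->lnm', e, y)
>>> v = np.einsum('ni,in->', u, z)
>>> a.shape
(31, 7, 31)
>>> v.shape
()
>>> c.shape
(17, 31, 19, 7)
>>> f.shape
(31, 13, 19)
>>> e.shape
(13, 19)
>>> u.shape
(7, 17)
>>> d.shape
(7, 17)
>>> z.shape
(17, 7)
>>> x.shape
(31, 7, 19)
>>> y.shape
(19, 31, 17)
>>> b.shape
(17, 7)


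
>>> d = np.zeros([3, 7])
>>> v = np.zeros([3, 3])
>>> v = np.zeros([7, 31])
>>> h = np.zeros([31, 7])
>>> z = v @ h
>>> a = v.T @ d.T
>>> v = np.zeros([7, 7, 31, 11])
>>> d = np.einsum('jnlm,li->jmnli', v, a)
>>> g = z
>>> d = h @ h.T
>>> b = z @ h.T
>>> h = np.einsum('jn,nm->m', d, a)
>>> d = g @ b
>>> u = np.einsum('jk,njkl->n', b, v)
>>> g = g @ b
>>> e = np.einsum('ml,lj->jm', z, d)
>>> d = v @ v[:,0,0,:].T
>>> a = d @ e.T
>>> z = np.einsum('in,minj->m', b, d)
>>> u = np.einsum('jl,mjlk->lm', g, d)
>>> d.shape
(7, 7, 31, 7)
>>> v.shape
(7, 7, 31, 11)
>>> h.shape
(3,)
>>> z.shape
(7,)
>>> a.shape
(7, 7, 31, 31)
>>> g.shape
(7, 31)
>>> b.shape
(7, 31)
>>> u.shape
(31, 7)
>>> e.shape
(31, 7)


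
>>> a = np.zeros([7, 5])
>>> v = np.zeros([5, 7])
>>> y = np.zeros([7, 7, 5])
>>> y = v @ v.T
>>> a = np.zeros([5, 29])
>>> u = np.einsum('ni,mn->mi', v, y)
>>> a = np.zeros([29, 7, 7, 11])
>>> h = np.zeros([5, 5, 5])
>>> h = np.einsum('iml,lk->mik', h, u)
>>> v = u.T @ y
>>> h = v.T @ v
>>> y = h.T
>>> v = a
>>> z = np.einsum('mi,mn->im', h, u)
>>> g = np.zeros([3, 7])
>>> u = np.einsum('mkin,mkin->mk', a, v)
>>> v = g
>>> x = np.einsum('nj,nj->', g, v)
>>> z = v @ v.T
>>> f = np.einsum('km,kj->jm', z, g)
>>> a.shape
(29, 7, 7, 11)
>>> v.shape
(3, 7)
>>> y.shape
(5, 5)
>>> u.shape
(29, 7)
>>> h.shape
(5, 5)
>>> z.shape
(3, 3)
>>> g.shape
(3, 7)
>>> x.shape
()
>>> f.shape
(7, 3)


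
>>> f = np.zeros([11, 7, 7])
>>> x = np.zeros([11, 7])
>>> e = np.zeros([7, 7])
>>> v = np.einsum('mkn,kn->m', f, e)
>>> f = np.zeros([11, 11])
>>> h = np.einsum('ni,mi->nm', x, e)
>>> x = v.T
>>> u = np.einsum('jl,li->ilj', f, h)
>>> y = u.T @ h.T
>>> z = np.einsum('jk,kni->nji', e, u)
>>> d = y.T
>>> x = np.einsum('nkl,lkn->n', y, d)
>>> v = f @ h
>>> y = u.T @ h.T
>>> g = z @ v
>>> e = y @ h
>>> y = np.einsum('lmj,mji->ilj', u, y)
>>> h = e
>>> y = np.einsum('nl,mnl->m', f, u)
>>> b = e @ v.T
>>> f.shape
(11, 11)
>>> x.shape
(11,)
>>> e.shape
(11, 11, 7)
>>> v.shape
(11, 7)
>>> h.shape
(11, 11, 7)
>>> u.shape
(7, 11, 11)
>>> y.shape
(7,)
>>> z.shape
(11, 7, 11)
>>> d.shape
(11, 11, 11)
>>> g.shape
(11, 7, 7)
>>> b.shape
(11, 11, 11)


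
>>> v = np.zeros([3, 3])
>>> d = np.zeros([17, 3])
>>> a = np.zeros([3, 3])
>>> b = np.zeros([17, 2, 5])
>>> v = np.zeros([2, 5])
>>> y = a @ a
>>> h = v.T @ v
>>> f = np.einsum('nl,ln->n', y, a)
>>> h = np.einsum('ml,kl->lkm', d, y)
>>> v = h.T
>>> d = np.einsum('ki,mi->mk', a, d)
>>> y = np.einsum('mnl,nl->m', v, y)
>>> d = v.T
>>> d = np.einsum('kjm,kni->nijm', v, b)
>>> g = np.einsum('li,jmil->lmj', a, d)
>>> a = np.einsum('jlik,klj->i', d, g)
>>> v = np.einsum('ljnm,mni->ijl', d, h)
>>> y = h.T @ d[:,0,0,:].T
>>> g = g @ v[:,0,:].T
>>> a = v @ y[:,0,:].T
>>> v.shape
(17, 5, 2)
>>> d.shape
(2, 5, 3, 3)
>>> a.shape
(17, 5, 17)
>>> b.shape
(17, 2, 5)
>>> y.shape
(17, 3, 2)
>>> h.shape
(3, 3, 17)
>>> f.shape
(3,)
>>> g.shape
(3, 5, 17)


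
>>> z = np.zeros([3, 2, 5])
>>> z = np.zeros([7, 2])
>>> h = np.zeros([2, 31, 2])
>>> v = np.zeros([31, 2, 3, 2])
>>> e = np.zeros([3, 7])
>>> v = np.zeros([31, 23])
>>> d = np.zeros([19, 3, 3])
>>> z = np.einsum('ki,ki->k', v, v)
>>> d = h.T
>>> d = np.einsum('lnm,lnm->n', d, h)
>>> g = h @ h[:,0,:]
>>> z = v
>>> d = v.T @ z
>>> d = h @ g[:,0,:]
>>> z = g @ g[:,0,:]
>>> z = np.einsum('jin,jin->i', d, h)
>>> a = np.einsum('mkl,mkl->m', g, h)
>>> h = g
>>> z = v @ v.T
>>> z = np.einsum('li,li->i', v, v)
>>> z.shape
(23,)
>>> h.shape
(2, 31, 2)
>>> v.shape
(31, 23)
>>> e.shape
(3, 7)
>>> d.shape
(2, 31, 2)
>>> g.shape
(2, 31, 2)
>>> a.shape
(2,)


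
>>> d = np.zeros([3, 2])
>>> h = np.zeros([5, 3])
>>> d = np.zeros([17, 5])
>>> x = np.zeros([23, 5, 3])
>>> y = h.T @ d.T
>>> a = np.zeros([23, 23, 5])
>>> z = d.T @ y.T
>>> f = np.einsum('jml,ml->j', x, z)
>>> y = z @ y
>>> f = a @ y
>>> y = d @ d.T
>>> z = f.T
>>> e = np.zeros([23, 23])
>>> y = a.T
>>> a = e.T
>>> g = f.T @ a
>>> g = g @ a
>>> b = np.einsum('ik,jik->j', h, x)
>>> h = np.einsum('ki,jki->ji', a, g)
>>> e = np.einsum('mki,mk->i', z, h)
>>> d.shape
(17, 5)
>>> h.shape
(17, 23)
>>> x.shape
(23, 5, 3)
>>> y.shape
(5, 23, 23)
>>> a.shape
(23, 23)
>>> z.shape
(17, 23, 23)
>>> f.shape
(23, 23, 17)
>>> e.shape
(23,)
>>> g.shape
(17, 23, 23)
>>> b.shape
(23,)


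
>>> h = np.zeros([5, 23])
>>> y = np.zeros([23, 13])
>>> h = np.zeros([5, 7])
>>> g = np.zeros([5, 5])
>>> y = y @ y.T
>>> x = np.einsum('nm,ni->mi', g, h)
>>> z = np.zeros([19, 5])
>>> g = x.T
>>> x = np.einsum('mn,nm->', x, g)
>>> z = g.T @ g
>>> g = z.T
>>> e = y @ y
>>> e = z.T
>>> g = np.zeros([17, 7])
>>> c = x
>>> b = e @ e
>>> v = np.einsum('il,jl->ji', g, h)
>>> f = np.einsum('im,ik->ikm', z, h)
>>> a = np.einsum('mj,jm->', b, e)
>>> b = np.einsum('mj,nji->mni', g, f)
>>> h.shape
(5, 7)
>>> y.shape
(23, 23)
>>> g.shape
(17, 7)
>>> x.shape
()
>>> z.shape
(5, 5)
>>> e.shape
(5, 5)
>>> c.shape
()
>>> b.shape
(17, 5, 5)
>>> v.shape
(5, 17)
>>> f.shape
(5, 7, 5)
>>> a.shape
()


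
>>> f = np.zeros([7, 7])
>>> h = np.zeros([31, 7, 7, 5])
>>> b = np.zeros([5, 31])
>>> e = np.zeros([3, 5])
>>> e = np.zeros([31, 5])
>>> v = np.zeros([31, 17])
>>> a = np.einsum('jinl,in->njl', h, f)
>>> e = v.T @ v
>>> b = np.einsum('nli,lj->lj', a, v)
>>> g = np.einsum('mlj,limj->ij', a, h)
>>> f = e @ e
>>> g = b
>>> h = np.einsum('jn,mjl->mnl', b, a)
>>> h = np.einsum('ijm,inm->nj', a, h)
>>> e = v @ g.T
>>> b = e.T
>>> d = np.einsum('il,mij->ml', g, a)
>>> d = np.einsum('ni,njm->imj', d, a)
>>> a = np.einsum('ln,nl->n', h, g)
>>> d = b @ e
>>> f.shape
(17, 17)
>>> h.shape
(17, 31)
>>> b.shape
(31, 31)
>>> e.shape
(31, 31)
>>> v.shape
(31, 17)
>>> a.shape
(31,)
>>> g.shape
(31, 17)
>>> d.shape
(31, 31)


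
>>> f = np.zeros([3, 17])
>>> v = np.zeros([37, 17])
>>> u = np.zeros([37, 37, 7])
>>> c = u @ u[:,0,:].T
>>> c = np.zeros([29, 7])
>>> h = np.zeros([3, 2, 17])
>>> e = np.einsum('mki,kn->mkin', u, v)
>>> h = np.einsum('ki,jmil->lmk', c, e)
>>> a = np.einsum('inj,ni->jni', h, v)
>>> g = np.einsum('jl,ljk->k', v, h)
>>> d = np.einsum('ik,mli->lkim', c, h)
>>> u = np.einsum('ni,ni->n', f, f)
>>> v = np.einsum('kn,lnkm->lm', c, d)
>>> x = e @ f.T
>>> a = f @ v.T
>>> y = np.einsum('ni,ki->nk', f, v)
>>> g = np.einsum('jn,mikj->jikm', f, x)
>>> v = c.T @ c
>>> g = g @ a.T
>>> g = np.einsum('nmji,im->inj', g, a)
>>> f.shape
(3, 17)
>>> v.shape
(7, 7)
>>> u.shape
(3,)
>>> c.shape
(29, 7)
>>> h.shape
(17, 37, 29)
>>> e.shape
(37, 37, 7, 17)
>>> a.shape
(3, 37)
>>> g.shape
(3, 3, 7)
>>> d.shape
(37, 7, 29, 17)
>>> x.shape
(37, 37, 7, 3)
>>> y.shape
(3, 37)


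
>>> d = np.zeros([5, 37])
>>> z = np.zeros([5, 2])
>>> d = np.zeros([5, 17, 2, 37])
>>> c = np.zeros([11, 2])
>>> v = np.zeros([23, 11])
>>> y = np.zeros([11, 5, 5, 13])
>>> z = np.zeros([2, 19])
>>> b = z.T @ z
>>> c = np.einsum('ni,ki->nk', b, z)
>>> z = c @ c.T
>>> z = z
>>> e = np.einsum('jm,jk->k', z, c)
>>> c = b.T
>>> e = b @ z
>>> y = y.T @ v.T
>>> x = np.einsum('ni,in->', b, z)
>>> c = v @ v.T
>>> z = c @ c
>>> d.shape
(5, 17, 2, 37)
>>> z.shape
(23, 23)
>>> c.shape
(23, 23)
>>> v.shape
(23, 11)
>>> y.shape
(13, 5, 5, 23)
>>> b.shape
(19, 19)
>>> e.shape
(19, 19)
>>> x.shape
()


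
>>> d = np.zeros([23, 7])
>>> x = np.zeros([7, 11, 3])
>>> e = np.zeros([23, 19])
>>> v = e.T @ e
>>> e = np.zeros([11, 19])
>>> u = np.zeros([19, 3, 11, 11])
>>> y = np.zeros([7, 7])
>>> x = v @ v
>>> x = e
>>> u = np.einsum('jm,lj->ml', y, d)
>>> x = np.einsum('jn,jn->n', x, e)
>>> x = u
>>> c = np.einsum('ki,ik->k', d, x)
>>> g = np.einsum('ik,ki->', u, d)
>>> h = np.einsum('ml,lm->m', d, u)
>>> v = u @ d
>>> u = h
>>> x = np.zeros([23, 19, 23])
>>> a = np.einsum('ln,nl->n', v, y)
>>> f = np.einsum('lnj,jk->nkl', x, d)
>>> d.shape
(23, 7)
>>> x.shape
(23, 19, 23)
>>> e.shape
(11, 19)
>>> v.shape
(7, 7)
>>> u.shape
(23,)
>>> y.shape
(7, 7)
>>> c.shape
(23,)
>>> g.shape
()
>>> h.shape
(23,)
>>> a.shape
(7,)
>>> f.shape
(19, 7, 23)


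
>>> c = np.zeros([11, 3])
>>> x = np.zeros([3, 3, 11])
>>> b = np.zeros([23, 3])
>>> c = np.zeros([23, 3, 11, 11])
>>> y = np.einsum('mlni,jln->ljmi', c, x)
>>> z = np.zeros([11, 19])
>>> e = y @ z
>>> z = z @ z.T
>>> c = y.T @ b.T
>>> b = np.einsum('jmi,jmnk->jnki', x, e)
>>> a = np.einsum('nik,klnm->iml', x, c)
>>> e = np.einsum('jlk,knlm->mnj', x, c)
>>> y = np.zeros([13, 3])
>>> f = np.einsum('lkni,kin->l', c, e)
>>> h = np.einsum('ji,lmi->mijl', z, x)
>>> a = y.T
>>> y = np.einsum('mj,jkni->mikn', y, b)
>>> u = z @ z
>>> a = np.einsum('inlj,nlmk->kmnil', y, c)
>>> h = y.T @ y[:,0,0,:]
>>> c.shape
(11, 23, 3, 23)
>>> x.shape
(3, 3, 11)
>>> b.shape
(3, 23, 19, 11)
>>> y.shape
(13, 11, 23, 19)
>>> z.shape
(11, 11)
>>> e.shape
(23, 23, 3)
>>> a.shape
(23, 3, 11, 13, 23)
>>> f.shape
(11,)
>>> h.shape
(19, 23, 11, 19)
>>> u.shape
(11, 11)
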